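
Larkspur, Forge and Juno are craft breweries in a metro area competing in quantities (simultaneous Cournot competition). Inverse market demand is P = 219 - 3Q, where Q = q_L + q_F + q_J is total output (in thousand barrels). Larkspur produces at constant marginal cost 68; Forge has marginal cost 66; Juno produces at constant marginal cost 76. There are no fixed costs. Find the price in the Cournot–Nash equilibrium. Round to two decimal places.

Larkspur's profit: π_L = (219 - 3Q)q_L - (68q_L). Setting ∂π_L/∂q_L = 0: 151 - 6q_L - 3(q_F + q_J) = 0.
Forge's profit: π_F = (219 - 3Q)q_F - (66q_F). Setting ∂π_F/∂q_F = 0: 153 - 6q_F - 3(q_L + q_J) = 0.
Juno's first-order condition: 143 - 6q_J - 3(q_L + q_F) = 0.
Adding the 3 conditions: 447 − 6Q − 6Q = 0, i.e. Q = 149/4.
Back-substituting: q_L = (151 − 447/4)/3 = 157/12, q_F = (153 − 447/4)/3 = 55/4, q_J = (143 − 447/4)/3 = 125/12.
Total output Q = 149/4, so price P = 219 - 3·(149/4) = 429/4.

107.25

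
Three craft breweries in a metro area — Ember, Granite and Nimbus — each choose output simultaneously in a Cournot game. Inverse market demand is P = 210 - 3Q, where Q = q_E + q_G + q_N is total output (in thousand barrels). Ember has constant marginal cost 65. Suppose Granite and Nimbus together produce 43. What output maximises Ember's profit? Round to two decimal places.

2.67

With rivals' combined output fixed at 43, Ember's profit is π_E = (210 - 3·43 - 3q_E)q_E - (65q_E) = (81 - 3q_E)q_E - (65q_E).
∂π_E/∂q_E = 16 - 6q_E = 0, so q_E = 8/3.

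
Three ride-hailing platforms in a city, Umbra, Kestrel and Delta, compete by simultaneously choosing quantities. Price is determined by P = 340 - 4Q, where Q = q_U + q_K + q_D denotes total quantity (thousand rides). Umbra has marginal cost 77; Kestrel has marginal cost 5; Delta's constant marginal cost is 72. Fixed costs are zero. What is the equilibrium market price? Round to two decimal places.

Umbra's profit: π_U = (340 - 4Q)q_U - (77q_U). Setting ∂π_U/∂q_U = 0: 263 - 8q_U - 4(q_K + q_D) = 0.
Kestrel's first-order condition: 335 - 8q_K - 4(q_U + q_D) = 0.
Delta's profit: π_D = (340 - 4Q)q_D - (72q_D). Setting ∂π_D/∂q_D = 0: 268 - 8q_D - 4(q_U + q_K) = 0.
Summing all 3 equations gives 866 − 16Q = 0, hence Q = 433/8.
Back-substituting: q_U = (263 − 433/2)/4 = 93/8, q_K = (335 − 433/2)/4 = 237/8, q_D = (268 − 433/2)/4 = 103/8.
Total output Q = 433/8, so price P = 340 - 4·(433/8) = 247/2.

123.50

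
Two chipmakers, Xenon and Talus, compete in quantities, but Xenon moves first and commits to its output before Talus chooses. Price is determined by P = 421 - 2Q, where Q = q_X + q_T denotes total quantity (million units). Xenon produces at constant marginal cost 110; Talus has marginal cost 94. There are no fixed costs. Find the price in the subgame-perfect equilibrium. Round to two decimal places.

Solve by backward induction. Given q_X, the follower Talus maximises π_T = (421 - 2q_X - 2q_T)q_T - 94q_T.
Follower FOC: 327 - 2q_X - 4q_T = 0, so q_T(q_X) = (327 - 2q_X)/4.
The leader anticipates this reaction. Substituting into P = 421 - 2Q gives P = 515/2 - q_X, so π_X = (515/2 - q_X)q_X - 110q_X.
Maximising: ∂π_X/∂q_X = 295/2 - 2q_X = 0, giving q_X = 295/4.
Then q_T = (327 - 2·(295/4))/4 = 359/8.
Total output Q = 949/8, so price P = 421 - 2·(949/8) = 735/4.

183.75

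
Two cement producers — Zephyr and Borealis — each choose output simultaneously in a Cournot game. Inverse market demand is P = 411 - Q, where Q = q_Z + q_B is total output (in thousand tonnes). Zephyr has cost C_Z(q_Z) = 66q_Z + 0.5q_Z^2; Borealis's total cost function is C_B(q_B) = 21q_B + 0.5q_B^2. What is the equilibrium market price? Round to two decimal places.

Zephyr's profit: π_Z = (411 - Q)q_Z - (66q_Z + (1/2)q_Z²). Setting ∂π_Z/∂q_Z = 0: 345 - 3q_Z - (q_B) = 0.
Borealis's first-order condition: 390 - 3q_B - (q_Z) = 0.
Best responses: q_Z = (345 - q_B)/3, q_B = (390 - q_Z)/3.
Substituting one into the other gives q_Z = 645/8 and q_B = 825/8.
Total output Q = 735/4, so price P = 411 - 735/4 = 909/4.

227.25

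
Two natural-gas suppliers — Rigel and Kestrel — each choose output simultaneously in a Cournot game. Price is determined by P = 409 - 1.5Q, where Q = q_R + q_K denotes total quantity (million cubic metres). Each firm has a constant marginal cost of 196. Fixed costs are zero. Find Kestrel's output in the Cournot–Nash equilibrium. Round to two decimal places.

A representative firm's profit is π_i = q_i(409 - 1.5Q) - 196q_i.
First-order condition (treating rivals' output as given): 213 - 3q_i - (3/2)q_j = 0.
With identical firms every q_j equals q_i, so q_j = q_i and 213 = (9/2)q_i, giving q_i = 142/3.

47.33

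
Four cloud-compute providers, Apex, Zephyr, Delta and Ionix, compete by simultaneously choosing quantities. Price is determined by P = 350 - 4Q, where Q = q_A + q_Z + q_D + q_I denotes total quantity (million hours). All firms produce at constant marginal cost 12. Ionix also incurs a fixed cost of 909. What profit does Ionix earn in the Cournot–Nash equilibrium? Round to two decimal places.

233.44

A representative firm's profit is π_i = q_i(350 - 4Q) - 12q_i.
First-order condition (treating rivals' output as given): 338 - 8q_i - 4·Σ_{j≠i} q_j = 0.
With identical firms every q_j equals q_i, so Σ_{j≠i} q_j = 3q_i and 338 = 20q_i, giving q_i = 169/10.
Price P = 350 - 4·(338/5) = 398/5.
Ionix's profit: (398/5 - 12)·(169/10) - 909 = 233.4400.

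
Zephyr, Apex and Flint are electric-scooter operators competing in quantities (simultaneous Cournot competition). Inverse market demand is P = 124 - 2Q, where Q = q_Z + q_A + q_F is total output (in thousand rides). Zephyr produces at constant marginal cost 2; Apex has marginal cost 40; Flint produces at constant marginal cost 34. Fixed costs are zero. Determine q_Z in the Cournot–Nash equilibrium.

Zephyr's profit: π_Z = (124 - 2Q)q_Z - (2q_Z). Setting ∂π_Z/∂q_Z = 0: 122 - 4q_Z - 2(q_A + q_F) = 0.
Apex's profit: π_A = (124 - 2Q)q_A - (40q_A). Setting ∂π_A/∂q_A = 0: 84 - 4q_A - 2(q_Z + q_F) = 0.
Flint's profit: π_F = (124 - 2Q)q_F - (34q_F). Setting ∂π_F/∂q_F = 0: 90 - 4q_F - 2(q_Z + q_A) = 0.
Adding the 3 conditions: 296 − 4Q − 4Q = 0, i.e. Q = 37.
Back-substituting: q_Z = (122 − 74)/2 = 24, q_A = (84 − 74)/2 = 5, q_F = (90 − 74)/2 = 8.

24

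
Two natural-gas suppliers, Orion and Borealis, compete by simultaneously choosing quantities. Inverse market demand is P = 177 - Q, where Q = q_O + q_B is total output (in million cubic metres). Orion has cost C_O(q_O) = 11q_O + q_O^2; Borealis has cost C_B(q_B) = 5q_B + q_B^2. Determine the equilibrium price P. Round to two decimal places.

109.40

Orion's profit: π_O = (177 - Q)q_O - (11q_O + q_O²). Setting ∂π_O/∂q_O = 0: 166 - 4q_O - (q_B) = 0.
Borealis's profit: π_B = (177 - Q)q_B - (5q_B + q_B²). Setting ∂π_B/∂q_B = 0: 172 - 4q_B - (q_O) = 0.
Best responses: q_O = (166 - q_B)/4, q_B = (172 - q_O)/4.
Solving the pair: q_O = 164/5, q_B = 174/5.
Total output Q = 338/5, so price P = 177 - 338/5 = 547/5.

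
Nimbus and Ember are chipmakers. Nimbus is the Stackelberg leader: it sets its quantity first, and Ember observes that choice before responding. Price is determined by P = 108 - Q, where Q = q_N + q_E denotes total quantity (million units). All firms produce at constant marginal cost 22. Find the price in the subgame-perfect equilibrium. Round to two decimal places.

43.50

The follower Ember best-responds to any q_N: π_E = (108 - Q)q_E - 22q_E.
Follower FOC: 86 - q_N - 2q_E = 0, so q_E(q_N) = (86 - q_N)/2.
The leader anticipates this reaction. Substituting into P = 108 - Q gives P = 65 - (1/2)q_N, so π_N = (65 - (1/2)q_N)q_N - 22q_N.
Leader FOC: 43 - q_N = 0, so q_N = 43.
Then q_E = (86 - 43)/2 = 43/2.
Total output Q = 129/2, so price P = 108 - 129/2 = 87/2.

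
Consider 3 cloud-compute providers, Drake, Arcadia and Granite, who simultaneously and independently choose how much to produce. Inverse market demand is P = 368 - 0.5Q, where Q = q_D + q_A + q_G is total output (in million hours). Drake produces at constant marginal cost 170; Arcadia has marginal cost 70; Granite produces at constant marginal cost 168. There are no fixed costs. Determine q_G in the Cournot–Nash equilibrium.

52

Drake's profit: π_D = (368 - 0.5Q)q_D - (170q_D). Setting ∂π_D/∂q_D = 0: 198 - q_D - (1/2)(q_A + q_G) = 0.
Arcadia's profit: π_A = (368 - 0.5Q)q_A - (70q_A). Setting ∂π_A/∂q_A = 0: 298 - q_A - (1/2)(q_D + q_G) = 0.
Granite's first-order condition: 200 - q_G - (1/2)(q_D + q_A) = 0.
Adding the 3 conditions: 696 − Q − Q = 0, i.e. Q = 348.
Back-substituting: q_D = (198 − 174)/(1/2) = 48, q_A = (298 − 174)/(1/2) = 248, q_G = (200 − 174)/(1/2) = 52.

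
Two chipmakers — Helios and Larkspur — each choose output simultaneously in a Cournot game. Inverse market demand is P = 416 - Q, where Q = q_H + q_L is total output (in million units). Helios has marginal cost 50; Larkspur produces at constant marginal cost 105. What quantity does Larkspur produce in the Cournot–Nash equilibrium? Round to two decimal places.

85.33

Helios's profit: π_H = (416 - Q)q_H - (50q_H). Setting ∂π_H/∂q_H = 0: 366 - 2q_H - (q_L) = 0.
Larkspur's profit: π_L = (416 - Q)q_L - (105q_L). Setting ∂π_L/∂q_L = 0: 311 - 2q_L - (q_H) = 0.
Rearranging gives the reaction functions q_H = (366 - q_L)/2 and q_L = (311 - q_H)/2.
Solving the pair: q_H = 421/3, q_L = 256/3.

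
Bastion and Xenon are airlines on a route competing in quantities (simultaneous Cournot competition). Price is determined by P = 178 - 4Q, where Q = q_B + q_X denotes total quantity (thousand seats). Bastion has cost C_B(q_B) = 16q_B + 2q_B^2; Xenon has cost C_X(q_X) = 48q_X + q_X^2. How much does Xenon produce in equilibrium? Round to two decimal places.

8.77

Bastion's profit: π_B = (178 - 4Q)q_B - (16q_B + 2q_B²). Setting ∂π_B/∂q_B = 0: 162 - 12q_B - 4(q_X) = 0.
Xenon's first-order condition: 130 - 10q_X - 4(q_B) = 0.
Best responses: q_B = (162 - 4q_X)/12, q_X = (130 - 4q_B)/10.
Substituting one into the other gives q_B = 275/26 and q_X = 114/13.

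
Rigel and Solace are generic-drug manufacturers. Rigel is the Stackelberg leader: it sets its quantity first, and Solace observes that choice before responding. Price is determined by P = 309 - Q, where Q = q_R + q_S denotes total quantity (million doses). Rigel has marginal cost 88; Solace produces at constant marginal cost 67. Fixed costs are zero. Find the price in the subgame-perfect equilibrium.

The follower Solace best-responds to any q_R: π_S = (309 - Q)q_S - 67q_S.
∂π_S/∂q_S = 242 - q_R - 2q_S = 0 gives the reaction function q_S = (242 - q_R)/2.
The leader anticipates this reaction. Substituting into P = 309 - Q gives P = 188 - (1/2)q_R, so π_R = (188 - (1/2)q_R)q_R - 88q_R.
Maximising: ∂π_R/∂q_R = 100 - q_R = 0, giving q_R = 100.
Then q_S = (242 - 100)/2 = 71.
Total output Q = 171, so price P = 309 - 171 = 138.

138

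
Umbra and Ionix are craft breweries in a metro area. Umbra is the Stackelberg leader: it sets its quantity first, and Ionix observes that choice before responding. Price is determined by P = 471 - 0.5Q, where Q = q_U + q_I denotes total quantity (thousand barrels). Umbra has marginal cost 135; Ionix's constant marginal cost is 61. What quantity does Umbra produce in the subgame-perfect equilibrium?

The follower Ionix best-responds to any q_U: π_I = (471 - 0.5Q)q_I - 61q_I.
∂π_I/∂q_I = 410 - (1/2)q_U - q_I = 0 gives the reaction function q_I = (410 - (1/2)q_U).
The leader anticipates this reaction. Substituting into P = 471 - 0.5Q gives P = 266 - (1/4)q_U, so π_U = (266 - (1/4)q_U)q_U - 135q_U.
Maximising: ∂π_U/∂q_U = 131 - (1/2)q_U = 0, giving q_U = 262.
Then q_I = (410 - (1/2)·262) = 279.

262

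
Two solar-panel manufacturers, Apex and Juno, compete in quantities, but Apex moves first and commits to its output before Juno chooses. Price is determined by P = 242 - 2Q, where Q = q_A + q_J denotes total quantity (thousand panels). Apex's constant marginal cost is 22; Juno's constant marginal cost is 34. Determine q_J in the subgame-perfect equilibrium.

23

Solve by backward induction. Given q_A, the follower Juno maximises π_J = (242 - 2q_A - 2q_J)q_J - 34q_J.
Setting the follower's marginal profit to zero, 208 - 2q_A - 4q_J = 0, i.e. q_J = (208 - 2q_A)/4.
The leader anticipates this reaction. Substituting into P = 242 - 2Q gives P = 138 - q_A, so π_A = (138 - q_A)q_A - 22q_A.
Leader FOC: 116 - 2q_A = 0, so q_A = 58.
Then q_J = (208 - 2·58)/4 = 23.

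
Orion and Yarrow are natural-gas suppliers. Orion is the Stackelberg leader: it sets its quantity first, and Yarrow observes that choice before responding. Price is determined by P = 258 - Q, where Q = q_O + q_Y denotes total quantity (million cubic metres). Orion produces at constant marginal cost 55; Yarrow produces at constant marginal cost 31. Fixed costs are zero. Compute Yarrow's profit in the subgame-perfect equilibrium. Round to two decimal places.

4726.56

Solve by backward induction. Given q_O, the follower Yarrow maximises π_Y = (258 - q_O - q_Y)q_Y - 31q_Y.
∂π_Y/∂q_Y = 227 - q_O - 2q_Y = 0 gives the reaction function q_Y = (227 - q_O)/2.
The leader anticipates this reaction. Substituting into P = 258 - Q gives P = 289/2 - (1/2)q_O, so π_O = (289/2 - (1/2)q_O)q_O - 55q_O.
Leader FOC: 179/2 - q_O = 0, so q_O = 179/2.
Then q_Y = (227 - 179/2)/2 = 275/4.
Price P = 258 - 633/4 = 399/4.
Yarrow's profit: (399/4 - 31)·(275/4) = 4726.5625.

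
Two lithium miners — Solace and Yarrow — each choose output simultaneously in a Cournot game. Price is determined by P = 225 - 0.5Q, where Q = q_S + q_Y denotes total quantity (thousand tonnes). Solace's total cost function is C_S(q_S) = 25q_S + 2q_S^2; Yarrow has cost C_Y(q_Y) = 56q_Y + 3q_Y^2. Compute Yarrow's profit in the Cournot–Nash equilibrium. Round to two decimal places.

Solace's profit: π_S = (225 - 0.5Q)q_S - (25q_S + 2q_S²). Setting ∂π_S/∂q_S = 0: 200 - 5q_S - (1/2)(q_Y) = 0.
Yarrow's first-order condition: 169 - 7q_Y - (1/2)(q_S) = 0.
So q_S = (200 - (1/2)q_Y)/5 and q_Y = (169 - (1/2)q_S)/7.
Substituting one into the other gives q_S = 37.8561 and q_Y = 21.4388.
Price P = 225 - (1/2)·59.2950 = 195.3525.
Yarrow's profit: 195.3525·21.4388 - 56·21.4388 - 3·21.4388² = 1608.6849.

1608.68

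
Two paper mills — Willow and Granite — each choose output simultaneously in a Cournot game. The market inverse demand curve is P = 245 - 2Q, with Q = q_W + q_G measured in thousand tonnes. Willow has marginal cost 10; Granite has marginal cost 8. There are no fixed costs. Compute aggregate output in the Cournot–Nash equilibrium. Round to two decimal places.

78.67

Willow's profit: π_W = (245 - 2Q)q_W - (10q_W). Setting ∂π_W/∂q_W = 0: 235 - 4q_W - 2(q_G) = 0.
Granite's first-order condition: 237 - 4q_G - 2(q_W) = 0.
So q_W = (235 - 2q_G)/4 and q_G = (237 - 2q_W)/4.
Solving the pair: q_W = 233/6, q_G = 239/6.
Total output Q = 233/6 + 239/6 = 236/3.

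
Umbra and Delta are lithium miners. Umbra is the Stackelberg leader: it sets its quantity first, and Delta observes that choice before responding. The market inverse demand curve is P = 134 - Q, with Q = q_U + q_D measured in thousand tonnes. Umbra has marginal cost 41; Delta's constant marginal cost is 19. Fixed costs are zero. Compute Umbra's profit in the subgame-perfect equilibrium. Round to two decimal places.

630.13

The follower Delta best-responds to any q_U: π_D = (134 - Q)q_D - 19q_D.
Follower FOC: 115 - q_U - 2q_D = 0, so q_D(q_U) = (115 - q_U)/2.
The leader anticipates this reaction. Substituting into P = 134 - Q gives P = 153/2 - (1/2)q_U, so π_U = (153/2 - (1/2)q_U)q_U - 41q_U.
Leader FOC: 71/2 - q_U = 0, so q_U = 71/2.
Then q_D = (115 - 71/2)/2 = 159/4.
Price P = 134 - 301/4 = 235/4.
Umbra's profit: (235/4 - 41)·(71/2) = 630.1250.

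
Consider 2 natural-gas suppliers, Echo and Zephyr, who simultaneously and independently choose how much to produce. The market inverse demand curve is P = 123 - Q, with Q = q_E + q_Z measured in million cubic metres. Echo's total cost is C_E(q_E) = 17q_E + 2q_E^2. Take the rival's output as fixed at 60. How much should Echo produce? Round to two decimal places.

7.67

With the rival's output fixed at 60, Echo's profit is π_E = (123 - 60 - q_E)q_E - (17q_E + 2q_E²) = (63 - q_E)q_E - (17q_E + 2q_E²).
∂π_E/∂q_E = 46 - 6q_E = 0, so q_E = 23/3.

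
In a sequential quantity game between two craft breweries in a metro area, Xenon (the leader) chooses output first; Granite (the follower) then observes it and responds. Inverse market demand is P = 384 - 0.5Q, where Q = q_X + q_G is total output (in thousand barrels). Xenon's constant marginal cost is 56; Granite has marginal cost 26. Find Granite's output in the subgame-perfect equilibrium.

209

Solve by backward induction. Given q_X, the follower Granite maximises π_G = (384 - (1/2)q_X - (1/2)q_G)q_G - 26q_G.
Setting the follower's marginal profit to zero, 358 - (1/2)q_X - q_G = 0, i.e. q_G = (358 - (1/2)q_X).
Xenon substitutes q_G(q_X) into its own profit: π_X = q_X(384 - (1/2)q_X - (358 - (1/2)q_X)/2) - 56q_X = (205 - (1/4)q_X)q_X - 56q_X.
Maximising: ∂π_X/∂q_X = 149 - (1/2)q_X = 0, giving q_X = 298.
Then q_G = (358 - (1/2)·298) = 209.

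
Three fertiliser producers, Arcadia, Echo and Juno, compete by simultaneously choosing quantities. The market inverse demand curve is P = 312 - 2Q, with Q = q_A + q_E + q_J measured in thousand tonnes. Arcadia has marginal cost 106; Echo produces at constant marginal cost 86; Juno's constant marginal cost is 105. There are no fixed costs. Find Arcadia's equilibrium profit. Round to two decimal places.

Arcadia's profit: π_A = (312 - 2Q)q_A - (106q_A). Setting ∂π_A/∂q_A = 0: 206 - 4q_A - 2(q_E + q_J) = 0.
Echo's profit: π_E = (312 - 2Q)q_E - (86q_E). Setting ∂π_E/∂q_E = 0: 226 - 4q_E - 2(q_A + q_J) = 0.
Juno's profit: π_J = (312 - 2Q)q_J - (105q_J). Setting ∂π_J/∂q_J = 0: 207 - 4q_J - 2(q_A + q_E) = 0.
Adding the 3 first-order conditions: 639 − 8Q = 0, so Q = 639/8.
Back-substituting: q_A = (206 − 639/4)/2 = 185/8, q_E = (226 − 639/4)/2 = 265/8, q_J = (207 − 639/4)/2 = 189/8.
Price P = 312 - 2·(639/8) = 609/4.
Arcadia's profit: (609/4 - 106)·(185/8) = 1069.5313.

1069.53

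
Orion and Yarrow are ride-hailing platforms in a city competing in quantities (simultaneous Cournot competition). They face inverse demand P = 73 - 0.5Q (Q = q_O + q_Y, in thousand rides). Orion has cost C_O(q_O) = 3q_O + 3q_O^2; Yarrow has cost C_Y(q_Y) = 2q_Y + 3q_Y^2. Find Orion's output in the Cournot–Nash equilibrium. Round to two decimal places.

Orion's profit: π_O = (73 - 0.5Q)q_O - (3q_O + 3q_O²). Setting ∂π_O/∂q_O = 0: 70 - 7q_O - (1/2)(q_Y) = 0.
Yarrow's profit: π_Y = (73 - 0.5Q)q_Y - (2q_Y + 3q_Y²). Setting ∂π_Y/∂q_Y = 0: 71 - 7q_Y - (1/2)(q_O) = 0.
Rearranging gives the reaction functions q_O = (70 - (1/2)q_Y)/7 and q_Y = (71 - (1/2)q_O)/7.
Solving the pair: q_O = 606/65, q_Y = 616/65.

9.32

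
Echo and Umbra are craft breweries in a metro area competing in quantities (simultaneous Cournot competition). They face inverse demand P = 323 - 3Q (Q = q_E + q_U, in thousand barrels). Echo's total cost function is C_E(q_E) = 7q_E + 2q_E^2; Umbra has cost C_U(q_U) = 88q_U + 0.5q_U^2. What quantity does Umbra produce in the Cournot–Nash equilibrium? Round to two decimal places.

Echo's profit: π_E = (323 - 3Q)q_E - (7q_E + 2q_E²). Setting ∂π_E/∂q_E = 0: 316 - 10q_E - 3(q_U) = 0.
Umbra's profit: π_U = (323 - 3Q)q_U - (88q_U + (1/2)q_U²). Setting ∂π_U/∂q_U = 0: 235 - 7q_U - 3(q_E) = 0.
Rearranging gives the reaction functions q_E = (316 - 3q_U)/10 and q_U = (235 - 3q_E)/7.
Substituting one into the other gives q_E = 1507/61 and q_U = 1402/61.

22.98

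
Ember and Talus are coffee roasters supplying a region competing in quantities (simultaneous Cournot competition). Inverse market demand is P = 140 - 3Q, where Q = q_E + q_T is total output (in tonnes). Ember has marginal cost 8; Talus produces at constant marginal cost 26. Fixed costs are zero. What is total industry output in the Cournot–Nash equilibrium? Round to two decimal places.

27.33

Ember's profit: π_E = (140 - 3Q)q_E - (8q_E). Setting ∂π_E/∂q_E = 0: 132 - 6q_E - 3(q_T) = 0.
Talus's profit: π_T = (140 - 3Q)q_T - (26q_T). Setting ∂π_T/∂q_T = 0: 114 - 6q_T - 3(q_E) = 0.
Rearranging gives the reaction functions q_E = (132 - 3q_T)/6 and q_T = (114 - 3q_E)/6.
Substituting one into the other gives q_E = 50/3 and q_T = 32/3.
Total output Q = 50/3 + 32/3 = 82/3.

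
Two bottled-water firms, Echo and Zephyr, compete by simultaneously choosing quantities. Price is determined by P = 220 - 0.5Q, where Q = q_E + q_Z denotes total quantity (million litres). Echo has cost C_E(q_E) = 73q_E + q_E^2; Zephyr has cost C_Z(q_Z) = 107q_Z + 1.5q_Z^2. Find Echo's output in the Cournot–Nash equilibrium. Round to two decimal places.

Echo's profit: π_E = (220 - 0.5Q)q_E - (73q_E + q_E²). Setting ∂π_E/∂q_E = 0: 147 - 3q_E - (1/2)(q_Z) = 0.
Zephyr's first-order condition: 113 - 4q_Z - (1/2)(q_E) = 0.
Best responses: q_E = (147 - (1/2)q_Z)/3, q_Z = (113 - (1/2)q_E)/4.
Substituting one into the other gives q_E = 45.2340 and q_Z = 1062/47.

45.23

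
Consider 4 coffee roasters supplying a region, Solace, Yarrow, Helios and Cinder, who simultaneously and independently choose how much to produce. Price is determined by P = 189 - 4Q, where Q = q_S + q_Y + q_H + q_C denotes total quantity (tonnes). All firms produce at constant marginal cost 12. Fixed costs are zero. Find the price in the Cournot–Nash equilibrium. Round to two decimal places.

47.40

A representative firm's profit is π_i = q_i(189 - 4Q) - 12q_i.
Setting ∂π_i/∂q_i = 0 with rivals' quantities fixed: 177 - 8q_i - 4·Σ_{j≠i} q_j = 0.
By symmetry each firm produces the same amount; substituting Σ_{j≠i} q_j = 3q_i yields q_i = 177/20.
Total output Q = 177/5, so price P = 189 - 4·(177/5) = 237/5.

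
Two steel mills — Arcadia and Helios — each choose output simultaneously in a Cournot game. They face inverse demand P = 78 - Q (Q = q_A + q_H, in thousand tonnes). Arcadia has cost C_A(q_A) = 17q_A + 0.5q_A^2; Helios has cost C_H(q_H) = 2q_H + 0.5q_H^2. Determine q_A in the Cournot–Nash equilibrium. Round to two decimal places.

Arcadia's profit: π_A = (78 - Q)q_A - (17q_A + (1/2)q_A²). Setting ∂π_A/∂q_A = 0: 61 - 3q_A - (q_H) = 0.
Helios's profit: π_H = (78 - Q)q_H - (2q_H + (1/2)q_H²). Setting ∂π_H/∂q_H = 0: 76 - 3q_H - (q_A) = 0.
So q_A = (61 - q_H)/3 and q_H = (76 - q_A)/3.
Substituting one into the other gives q_A = 107/8 and q_H = 167/8.

13.38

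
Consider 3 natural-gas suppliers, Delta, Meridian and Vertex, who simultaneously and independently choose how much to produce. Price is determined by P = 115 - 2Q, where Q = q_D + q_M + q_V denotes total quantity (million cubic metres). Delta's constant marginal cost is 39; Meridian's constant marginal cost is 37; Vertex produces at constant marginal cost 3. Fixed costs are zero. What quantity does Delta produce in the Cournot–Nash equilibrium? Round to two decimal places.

Delta's profit: π_D = (115 - 2Q)q_D - (39q_D). Setting ∂π_D/∂q_D = 0: 76 - 4q_D - 2(q_M + q_V) = 0.
Meridian's profit: π_M = (115 - 2Q)q_M - (37q_M). Setting ∂π_M/∂q_M = 0: 78 - 4q_M - 2(q_D + q_V) = 0.
Vertex's first-order condition: 112 - 4q_V - 2(q_D + q_M) = 0.
Summing all 3 equations gives 266 − 8Q = 0, hence Q = 133/4.
Back-substituting: q_D = (76 − 133/2)/2 = 19/4, q_M = (78 − 133/2)/2 = 23/4, q_V = (112 − 133/2)/2 = 91/4.

4.75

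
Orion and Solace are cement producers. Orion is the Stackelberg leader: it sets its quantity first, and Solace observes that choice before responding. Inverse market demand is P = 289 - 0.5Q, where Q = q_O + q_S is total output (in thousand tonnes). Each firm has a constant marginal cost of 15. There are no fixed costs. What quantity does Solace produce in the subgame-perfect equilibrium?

The follower Solace best-responds to any q_O: π_S = (289 - 0.5Q)q_S - 15q_S.
Setting the follower's marginal profit to zero, 274 - (1/2)q_O - q_S = 0, i.e. q_S = (274 - (1/2)q_O).
The leader anticipates this reaction. Substituting into P = 289 - 0.5Q gives P = 152 - (1/4)q_O, so π_O = (152 - (1/4)q_O)q_O - 15q_O.
The leader's first-order condition 137 - (1/2)q_O = 0 yields q_O = 274.
Then q_S = (274 - (1/2)·274) = 137.

137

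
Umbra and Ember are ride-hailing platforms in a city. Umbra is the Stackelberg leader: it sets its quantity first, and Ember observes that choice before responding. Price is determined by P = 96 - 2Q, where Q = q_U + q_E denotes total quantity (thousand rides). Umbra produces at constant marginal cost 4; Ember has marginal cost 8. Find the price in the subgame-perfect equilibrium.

The follower Ember best-responds to any q_U: π_E = (96 - 2Q)q_E - 8q_E.
Follower FOC: 88 - 2q_U - 4q_E = 0, so q_E(q_U) = (88 - 2q_U)/4.
Umbra substitutes q_E(q_U) into its own profit: π_U = q_U(96 - 2q_U - (88 - 2q_U)/2) - 4q_U = (52 - q_U)q_U - 4q_U.
The leader's first-order condition 48 - 2q_U = 0 yields q_U = 24.
Then q_E = (88 - 2·24)/4 = 10.
Total output Q = 34, so price P = 96 - 2·34 = 28.

28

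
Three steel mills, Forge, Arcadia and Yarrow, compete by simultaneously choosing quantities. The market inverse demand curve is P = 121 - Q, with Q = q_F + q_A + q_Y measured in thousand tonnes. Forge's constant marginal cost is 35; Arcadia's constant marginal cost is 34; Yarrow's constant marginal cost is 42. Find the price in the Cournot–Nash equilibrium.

Forge's profit: π_F = (121 - Q)q_F - (35q_F). Setting ∂π_F/∂q_F = 0: 86 - 2q_F - (q_A + q_Y) = 0.
Arcadia's profit: π_A = (121 - Q)q_A - (34q_A). Setting ∂π_A/∂q_A = 0: 87 - 2q_A - (q_F + q_Y) = 0.
Yarrow's first-order condition: 79 - 2q_Y - (q_F + q_A) = 0.
Summing all 3 equations gives 252 − 4Q = 0, hence Q = 63.
Back-substituting: q_F = (86 − 63) = 23, q_A = (87 − 63) = 24, q_Y = (79 − 63) = 16.
Total output Q = 63, so price P = 121 - 63 = 58.

58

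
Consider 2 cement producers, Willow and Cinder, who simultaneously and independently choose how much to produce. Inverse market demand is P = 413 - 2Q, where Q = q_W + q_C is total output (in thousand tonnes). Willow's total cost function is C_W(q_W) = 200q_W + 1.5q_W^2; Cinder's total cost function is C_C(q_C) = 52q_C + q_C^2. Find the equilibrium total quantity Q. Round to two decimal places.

69.92

Willow's profit: π_W = (413 - 2Q)q_W - (200q_W + (3/2)q_W²). Setting ∂π_W/∂q_W = 0: 213 - 7q_W - 2(q_C) = 0.
Cinder's first-order condition: 361 - 6q_C - 2(q_W) = 0.
Best responses: q_W = (213 - 2q_C)/7, q_C = (361 - 2q_W)/6.
Solving the pair: q_W = 278/19, q_C = 55.2895.
Total output Q = 278/19 + 55.2895 = 69.9211.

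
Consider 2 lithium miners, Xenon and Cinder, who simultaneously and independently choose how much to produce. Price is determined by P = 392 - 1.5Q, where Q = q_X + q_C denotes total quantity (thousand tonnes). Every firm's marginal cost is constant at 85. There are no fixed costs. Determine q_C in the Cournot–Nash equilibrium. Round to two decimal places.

68.22

Each firm earns π_i = (392 - 1.5Q)q_i - 85q_i.
First-order condition (treating rivals' output as given): 307 - 3q_i - (3/2)q_j = 0.
By symmetry each firm produces the same amount; substituting q_j = q_i yields q_i = 307/(9/2) = 614/9.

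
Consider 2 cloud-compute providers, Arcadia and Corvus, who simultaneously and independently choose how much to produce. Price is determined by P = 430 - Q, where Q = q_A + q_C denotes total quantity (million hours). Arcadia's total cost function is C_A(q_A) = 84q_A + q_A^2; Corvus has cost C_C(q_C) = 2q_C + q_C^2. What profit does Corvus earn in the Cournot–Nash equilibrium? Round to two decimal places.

Arcadia's profit: π_A = (430 - Q)q_A - (84q_A + q_A²). Setting ∂π_A/∂q_A = 0: 346 - 4q_A - (q_C) = 0.
Corvus's profit: π_C = (430 - Q)q_C - (2q_C + q_C²). Setting ∂π_C/∂q_C = 0: 428 - 4q_C - (q_A) = 0.
Best responses: q_A = (346 - q_C)/4, q_C = (428 - q_A)/4.
Solving the pair: q_A = 956/15, q_C = 1366/15.
Price P = 430 - 774/5 = 1376/5.
Corvus's profit: (1376/5)·(1366/15) - 2·(1366/15) - (1366/15)² = 16586.2756.

16586.28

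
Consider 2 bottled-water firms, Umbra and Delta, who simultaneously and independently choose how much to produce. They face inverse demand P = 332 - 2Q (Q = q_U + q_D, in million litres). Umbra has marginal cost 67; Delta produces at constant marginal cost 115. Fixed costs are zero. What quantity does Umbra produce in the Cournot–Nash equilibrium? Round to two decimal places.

Umbra's profit: π_U = (332 - 2Q)q_U - (67q_U). Setting ∂π_U/∂q_U = 0: 265 - 4q_U - 2(q_D) = 0.
Delta's first-order condition: 217 - 4q_D - 2(q_U) = 0.
Best responses: q_U = (265 - 2q_D)/4, q_D = (217 - 2q_U)/4.
Substituting one into the other gives q_U = 313/6 and q_D = 169/6.

52.17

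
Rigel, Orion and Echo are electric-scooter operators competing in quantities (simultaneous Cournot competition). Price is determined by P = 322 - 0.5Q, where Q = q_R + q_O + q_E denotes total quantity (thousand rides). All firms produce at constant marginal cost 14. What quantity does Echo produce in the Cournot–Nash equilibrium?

154

A representative firm's profit is π_i = q_i(322 - 0.5Q) - 14q_i.
First-order condition (treating rivals' output as given): 308 - q_i - (1/2)·Σ_{j≠i} q_j = 0.
By symmetry each firm produces the same amount; substituting Σ_{j≠i} q_j = 2q_i yields q_i = 308/2 = 154.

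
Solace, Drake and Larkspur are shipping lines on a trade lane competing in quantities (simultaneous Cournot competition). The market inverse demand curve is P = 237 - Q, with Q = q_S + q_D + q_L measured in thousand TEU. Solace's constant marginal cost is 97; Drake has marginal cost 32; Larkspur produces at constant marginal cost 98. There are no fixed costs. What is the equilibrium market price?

116

Solace's profit: π_S = (237 - Q)q_S - (97q_S). Setting ∂π_S/∂q_S = 0: 140 - 2q_S - (q_D + q_L) = 0.
Drake's profit: π_D = (237 - Q)q_D - (32q_D). Setting ∂π_D/∂q_D = 0: 205 - 2q_D - (q_S + q_L) = 0.
Larkspur's first-order condition: 139 - 2q_L - (q_S + q_D) = 0.
Adding the 3 first-order conditions: 484 − 4Q = 0, so Q = 121.
Back-substituting: q_S = (140 − 121) = 19, q_D = (205 − 121) = 84, q_L = (139 − 121) = 18.
Total output Q = 121, so price P = 237 - 121 = 116.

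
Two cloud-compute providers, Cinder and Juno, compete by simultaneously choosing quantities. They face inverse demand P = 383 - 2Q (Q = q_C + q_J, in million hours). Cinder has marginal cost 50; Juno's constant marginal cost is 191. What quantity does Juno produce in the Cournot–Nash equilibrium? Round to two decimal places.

Cinder's profit: π_C = (383 - 2Q)q_C - (50q_C). Setting ∂π_C/∂q_C = 0: 333 - 4q_C - 2(q_J) = 0.
Juno's first-order condition: 192 - 4q_J - 2(q_C) = 0.
Best responses: q_C = (333 - 2q_J)/4, q_J = (192 - 2q_C)/4.
Substituting one into the other gives q_C = 79 and q_J = 17/2.

8.50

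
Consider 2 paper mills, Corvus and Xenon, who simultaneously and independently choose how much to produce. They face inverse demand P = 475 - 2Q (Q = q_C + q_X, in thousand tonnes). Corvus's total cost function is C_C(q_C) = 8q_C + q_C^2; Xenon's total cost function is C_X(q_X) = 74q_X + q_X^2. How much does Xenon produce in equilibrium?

Corvus's profit: π_C = (475 - 2Q)q_C - (8q_C + q_C²). Setting ∂π_C/∂q_C = 0: 467 - 6q_C - 2(q_X) = 0.
Xenon's first-order condition: 401 - 6q_X - 2(q_C) = 0.
Best responses: q_C = (467 - 2q_X)/6, q_X = (401 - 2q_C)/6.
Substituting one into the other gives q_C = 125/2 and q_X = 46.

46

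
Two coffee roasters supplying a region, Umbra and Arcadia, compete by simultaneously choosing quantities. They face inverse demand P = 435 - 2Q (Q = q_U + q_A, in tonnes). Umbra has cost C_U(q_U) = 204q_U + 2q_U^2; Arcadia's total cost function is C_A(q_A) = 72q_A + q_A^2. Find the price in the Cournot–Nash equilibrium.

Umbra's profit: π_U = (435 - 2Q)q_U - (204q_U + 2q_U²). Setting ∂π_U/∂q_U = 0: 231 - 8q_U - 2(q_A) = 0.
Arcadia's profit: π_A = (435 - 2Q)q_A - (72q_A + q_A²). Setting ∂π_A/∂q_A = 0: 363 - 6q_A - 2(q_U) = 0.
Best responses: q_U = (231 - 2q_A)/8, q_A = (363 - 2q_U)/6.
Substituting one into the other gives q_U = 15 and q_A = 111/2.
Total output Q = 141/2, so price P = 435 - 2·(141/2) = 294.

294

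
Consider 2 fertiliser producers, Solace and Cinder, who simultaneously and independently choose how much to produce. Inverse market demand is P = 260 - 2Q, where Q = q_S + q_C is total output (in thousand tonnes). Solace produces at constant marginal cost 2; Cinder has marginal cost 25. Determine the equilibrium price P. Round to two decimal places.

Solace's profit: π_S = (260 - 2Q)q_S - (2q_S). Setting ∂π_S/∂q_S = 0: 258 - 4q_S - 2(q_C) = 0.
Cinder's first-order condition: 235 - 4q_C - 2(q_S) = 0.
So q_S = (258 - 2q_C)/4 and q_C = (235 - 2q_S)/4.
Solving the pair: q_S = 281/6, q_C = 106/3.
Total output Q = 493/6, so price P = 260 - 2·(493/6) = 287/3.

95.67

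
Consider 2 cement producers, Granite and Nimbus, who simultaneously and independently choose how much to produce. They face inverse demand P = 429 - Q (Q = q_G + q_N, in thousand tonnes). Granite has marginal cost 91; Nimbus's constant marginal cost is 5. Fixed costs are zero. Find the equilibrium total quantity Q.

254

Granite's profit: π_G = (429 - Q)q_G - (91q_G). Setting ∂π_G/∂q_G = 0: 338 - 2q_G - (q_N) = 0.
Nimbus's profit: π_N = (429 - Q)q_N - (5q_N). Setting ∂π_N/∂q_N = 0: 424 - 2q_N - (q_G) = 0.
Rearranging gives the reaction functions q_G = (338 - q_N)/2 and q_N = (424 - q_G)/2.
Substituting one into the other gives q_G = 84 and q_N = 170.
Total output Q = 84 + 170 = 254.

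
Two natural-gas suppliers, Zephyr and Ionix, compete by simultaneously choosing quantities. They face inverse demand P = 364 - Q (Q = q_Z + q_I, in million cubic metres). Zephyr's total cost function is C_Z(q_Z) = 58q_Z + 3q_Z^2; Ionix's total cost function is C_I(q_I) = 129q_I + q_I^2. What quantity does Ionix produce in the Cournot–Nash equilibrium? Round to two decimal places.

Zephyr's profit: π_Z = (364 - Q)q_Z - (58q_Z + 3q_Z²). Setting ∂π_Z/∂q_Z = 0: 306 - 8q_Z - (q_I) = 0.
Ionix's first-order condition: 235 - 4q_I - (q_Z) = 0.
Best responses: q_Z = (306 - q_I)/8, q_I = (235 - q_Z)/4.
Substituting one into the other gives q_Z = 989/31 and q_I = 1574/31.

50.77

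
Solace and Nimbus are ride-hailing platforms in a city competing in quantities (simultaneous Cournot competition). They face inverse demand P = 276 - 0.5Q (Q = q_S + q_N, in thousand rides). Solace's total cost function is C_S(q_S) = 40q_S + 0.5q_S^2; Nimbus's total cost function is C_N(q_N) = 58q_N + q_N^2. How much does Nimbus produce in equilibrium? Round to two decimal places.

Solace's profit: π_S = (276 - 0.5Q)q_S - (40q_S + (1/2)q_S²). Setting ∂π_S/∂q_S = 0: 236 - 2q_S - (1/2)(q_N) = 0.
Nimbus's first-order condition: 218 - 3q_N - (1/2)(q_S) = 0.
Rearranging gives the reaction functions q_S = (236 - (1/2)q_N)/2 and q_N = (218 - (1/2)q_S)/3.
Substituting one into the other gives q_S = 104.1739 and q_N = 1272/23.

55.30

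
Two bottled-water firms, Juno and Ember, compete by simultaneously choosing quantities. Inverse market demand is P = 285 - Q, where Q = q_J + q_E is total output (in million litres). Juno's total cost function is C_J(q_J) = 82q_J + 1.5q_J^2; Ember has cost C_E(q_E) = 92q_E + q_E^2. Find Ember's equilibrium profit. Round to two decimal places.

3216.86

Juno's profit: π_J = (285 - Q)q_J - (82q_J + (3/2)q_J²). Setting ∂π_J/∂q_J = 0: 203 - 5q_J - (q_E) = 0.
Ember's profit: π_E = (285 - Q)q_E - (92q_E + q_E²). Setting ∂π_E/∂q_E = 0: 193 - 4q_E - (q_J) = 0.
So q_J = (203 - q_E)/5 and q_E = (193 - q_J)/4.
Substituting one into the other gives q_J = 619/19 and q_E = 762/19.
Price P = 285 - 1381/19 = 212.3158.
Ember's profit: 212.3158·(762/19) - 92·(762/19) - (762/19)² = 3216.8643.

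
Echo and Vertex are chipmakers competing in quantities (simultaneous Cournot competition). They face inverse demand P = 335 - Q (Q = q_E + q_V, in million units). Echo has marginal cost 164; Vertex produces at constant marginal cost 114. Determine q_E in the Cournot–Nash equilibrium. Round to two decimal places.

Echo's profit: π_E = (335 - Q)q_E - (164q_E). Setting ∂π_E/∂q_E = 0: 171 - 2q_E - (q_V) = 0.
Vertex's profit: π_V = (335 - Q)q_V - (114q_V). Setting ∂π_V/∂q_V = 0: 221 - 2q_V - (q_E) = 0.
Rearranging gives the reaction functions q_E = (171 - q_V)/2 and q_V = (221 - q_E)/2.
Substituting one into the other gives q_E = 121/3 and q_V = 271/3.

40.33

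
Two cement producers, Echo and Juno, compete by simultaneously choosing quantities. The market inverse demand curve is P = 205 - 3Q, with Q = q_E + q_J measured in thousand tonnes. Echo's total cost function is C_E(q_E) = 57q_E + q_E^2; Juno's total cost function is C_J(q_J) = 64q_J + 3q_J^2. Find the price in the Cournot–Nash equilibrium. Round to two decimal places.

Echo's profit: π_E = (205 - 3Q)q_E - (57q_E + q_E²). Setting ∂π_E/∂q_E = 0: 148 - 8q_E - 3(q_J) = 0.
Juno's profit: π_J = (205 - 3Q)q_J - (64q_J + 3q_J²). Setting ∂π_J/∂q_J = 0: 141 - 12q_J - 3(q_E) = 0.
Rearranging gives the reaction functions q_E = (148 - 3q_J)/8 and q_J = (141 - 3q_E)/12.
Solving the pair: q_E = 451/29, q_J = 228/29.
Total output Q = 679/29, so price P = 205 - 3·(679/29) = 134.7586.

134.76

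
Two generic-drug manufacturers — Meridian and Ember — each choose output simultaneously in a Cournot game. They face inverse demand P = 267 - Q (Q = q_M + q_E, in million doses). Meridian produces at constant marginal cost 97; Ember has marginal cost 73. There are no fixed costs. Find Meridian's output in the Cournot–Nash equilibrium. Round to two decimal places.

Meridian's profit: π_M = (267 - Q)q_M - (97q_M). Setting ∂π_M/∂q_M = 0: 170 - 2q_M - (q_E) = 0.
Ember's profit: π_E = (267 - Q)q_E - (73q_E). Setting ∂π_E/∂q_E = 0: 194 - 2q_E - (q_M) = 0.
Best responses: q_M = (170 - q_E)/2, q_E = (194 - q_M)/2.
Substituting one into the other gives q_M = 146/3 and q_E = 218/3.

48.67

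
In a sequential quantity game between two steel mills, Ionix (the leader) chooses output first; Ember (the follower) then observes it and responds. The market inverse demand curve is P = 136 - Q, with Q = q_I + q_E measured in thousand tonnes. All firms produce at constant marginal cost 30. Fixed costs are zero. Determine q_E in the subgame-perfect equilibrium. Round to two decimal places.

Solve by backward induction. Given q_I, the follower Ember maximises π_E = (136 - q_I - q_E)q_E - 30q_E.
∂π_E/∂q_E = 106 - q_I - 2q_E = 0 gives the reaction function q_E = (106 - q_I)/2.
The leader anticipates this reaction. Substituting into P = 136 - Q gives P = 83 - (1/2)q_I, so π_I = (83 - (1/2)q_I)q_I - 30q_I.
The leader's first-order condition 53 - q_I = 0 yields q_I = 53.
Then q_E = (106 - 53)/2 = 53/2.

26.50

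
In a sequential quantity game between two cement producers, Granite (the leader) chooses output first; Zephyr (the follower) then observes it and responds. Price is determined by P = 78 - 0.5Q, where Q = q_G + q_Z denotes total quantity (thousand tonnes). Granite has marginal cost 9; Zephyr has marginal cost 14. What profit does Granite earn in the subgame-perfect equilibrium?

1369

Solve by backward induction. Given q_G, the follower Zephyr maximises π_Z = (78 - (1/2)q_G - (1/2)q_Z)q_Z - 14q_Z.
Setting the follower's marginal profit to zero, 64 - (1/2)q_G - q_Z = 0, i.e. q_Z = (64 - (1/2)q_G).
The leader anticipates this reaction. Substituting into P = 78 - 0.5Q gives P = 46 - (1/4)q_G, so π_G = (46 - (1/4)q_G)q_G - 9q_G.
Maximising: ∂π_G/∂q_G = 37 - (1/2)q_G = 0, giving q_G = 74.
Then q_Z = (64 - (1/2)·74) = 27.
Price P = 78 - (1/2)·101 = 55/2.
Granite's profit: (55/2 - 9)·74 = 1369.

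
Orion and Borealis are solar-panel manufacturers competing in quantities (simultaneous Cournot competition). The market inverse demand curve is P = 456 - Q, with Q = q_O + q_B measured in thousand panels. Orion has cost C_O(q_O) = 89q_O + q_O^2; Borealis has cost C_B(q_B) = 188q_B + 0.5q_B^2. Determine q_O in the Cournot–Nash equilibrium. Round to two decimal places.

75.73

Orion's profit: π_O = (456 - Q)q_O - (89q_O + q_O²). Setting ∂π_O/∂q_O = 0: 367 - 4q_O - (q_B) = 0.
Borealis's first-order condition: 268 - 3q_B - (q_O) = 0.
Rearranging gives the reaction functions q_O = (367 - q_B)/4 and q_B = (268 - q_O)/3.
Solving the pair: q_O = 833/11, q_B = 705/11.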